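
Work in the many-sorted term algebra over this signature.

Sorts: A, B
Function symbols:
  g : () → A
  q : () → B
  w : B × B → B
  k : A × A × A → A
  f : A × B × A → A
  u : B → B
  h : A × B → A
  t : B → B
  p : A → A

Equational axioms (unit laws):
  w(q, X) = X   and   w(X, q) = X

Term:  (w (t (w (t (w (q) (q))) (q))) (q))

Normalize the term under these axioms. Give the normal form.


normal form = (t (t (q)))

1. (w (t (w (t (w (q) (q))) (q))) (q))  →  (t (w (t (w (q) (q))) (q)))
2. (t (w (t (w (q) (q))) (q)))  →  (t (t (w (q) (q))))
3. (t (t (w (q) (q))))  →  (t (t (q)))


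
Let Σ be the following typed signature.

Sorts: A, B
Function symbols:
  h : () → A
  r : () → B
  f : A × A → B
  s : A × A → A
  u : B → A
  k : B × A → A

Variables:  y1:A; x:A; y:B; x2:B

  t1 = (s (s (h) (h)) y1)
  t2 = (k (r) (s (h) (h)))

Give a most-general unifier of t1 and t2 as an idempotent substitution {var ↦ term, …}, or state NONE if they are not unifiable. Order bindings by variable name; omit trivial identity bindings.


head clash or occurs-check failure — not unifiable

NONE (not unifiable)


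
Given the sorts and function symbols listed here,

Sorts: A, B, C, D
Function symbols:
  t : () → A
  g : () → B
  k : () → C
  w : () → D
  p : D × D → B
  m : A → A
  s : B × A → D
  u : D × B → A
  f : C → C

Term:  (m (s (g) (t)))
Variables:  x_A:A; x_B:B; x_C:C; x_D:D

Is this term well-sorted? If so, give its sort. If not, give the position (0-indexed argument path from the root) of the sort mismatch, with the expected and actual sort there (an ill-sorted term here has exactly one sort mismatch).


ill-sorted at position [0]: expected A, got D

    (g) : B
    (t) : A
  (s (g) (t)) : D
(m (s (g) (t))) : ✗ arg 0 at [0] has sort D, expected A


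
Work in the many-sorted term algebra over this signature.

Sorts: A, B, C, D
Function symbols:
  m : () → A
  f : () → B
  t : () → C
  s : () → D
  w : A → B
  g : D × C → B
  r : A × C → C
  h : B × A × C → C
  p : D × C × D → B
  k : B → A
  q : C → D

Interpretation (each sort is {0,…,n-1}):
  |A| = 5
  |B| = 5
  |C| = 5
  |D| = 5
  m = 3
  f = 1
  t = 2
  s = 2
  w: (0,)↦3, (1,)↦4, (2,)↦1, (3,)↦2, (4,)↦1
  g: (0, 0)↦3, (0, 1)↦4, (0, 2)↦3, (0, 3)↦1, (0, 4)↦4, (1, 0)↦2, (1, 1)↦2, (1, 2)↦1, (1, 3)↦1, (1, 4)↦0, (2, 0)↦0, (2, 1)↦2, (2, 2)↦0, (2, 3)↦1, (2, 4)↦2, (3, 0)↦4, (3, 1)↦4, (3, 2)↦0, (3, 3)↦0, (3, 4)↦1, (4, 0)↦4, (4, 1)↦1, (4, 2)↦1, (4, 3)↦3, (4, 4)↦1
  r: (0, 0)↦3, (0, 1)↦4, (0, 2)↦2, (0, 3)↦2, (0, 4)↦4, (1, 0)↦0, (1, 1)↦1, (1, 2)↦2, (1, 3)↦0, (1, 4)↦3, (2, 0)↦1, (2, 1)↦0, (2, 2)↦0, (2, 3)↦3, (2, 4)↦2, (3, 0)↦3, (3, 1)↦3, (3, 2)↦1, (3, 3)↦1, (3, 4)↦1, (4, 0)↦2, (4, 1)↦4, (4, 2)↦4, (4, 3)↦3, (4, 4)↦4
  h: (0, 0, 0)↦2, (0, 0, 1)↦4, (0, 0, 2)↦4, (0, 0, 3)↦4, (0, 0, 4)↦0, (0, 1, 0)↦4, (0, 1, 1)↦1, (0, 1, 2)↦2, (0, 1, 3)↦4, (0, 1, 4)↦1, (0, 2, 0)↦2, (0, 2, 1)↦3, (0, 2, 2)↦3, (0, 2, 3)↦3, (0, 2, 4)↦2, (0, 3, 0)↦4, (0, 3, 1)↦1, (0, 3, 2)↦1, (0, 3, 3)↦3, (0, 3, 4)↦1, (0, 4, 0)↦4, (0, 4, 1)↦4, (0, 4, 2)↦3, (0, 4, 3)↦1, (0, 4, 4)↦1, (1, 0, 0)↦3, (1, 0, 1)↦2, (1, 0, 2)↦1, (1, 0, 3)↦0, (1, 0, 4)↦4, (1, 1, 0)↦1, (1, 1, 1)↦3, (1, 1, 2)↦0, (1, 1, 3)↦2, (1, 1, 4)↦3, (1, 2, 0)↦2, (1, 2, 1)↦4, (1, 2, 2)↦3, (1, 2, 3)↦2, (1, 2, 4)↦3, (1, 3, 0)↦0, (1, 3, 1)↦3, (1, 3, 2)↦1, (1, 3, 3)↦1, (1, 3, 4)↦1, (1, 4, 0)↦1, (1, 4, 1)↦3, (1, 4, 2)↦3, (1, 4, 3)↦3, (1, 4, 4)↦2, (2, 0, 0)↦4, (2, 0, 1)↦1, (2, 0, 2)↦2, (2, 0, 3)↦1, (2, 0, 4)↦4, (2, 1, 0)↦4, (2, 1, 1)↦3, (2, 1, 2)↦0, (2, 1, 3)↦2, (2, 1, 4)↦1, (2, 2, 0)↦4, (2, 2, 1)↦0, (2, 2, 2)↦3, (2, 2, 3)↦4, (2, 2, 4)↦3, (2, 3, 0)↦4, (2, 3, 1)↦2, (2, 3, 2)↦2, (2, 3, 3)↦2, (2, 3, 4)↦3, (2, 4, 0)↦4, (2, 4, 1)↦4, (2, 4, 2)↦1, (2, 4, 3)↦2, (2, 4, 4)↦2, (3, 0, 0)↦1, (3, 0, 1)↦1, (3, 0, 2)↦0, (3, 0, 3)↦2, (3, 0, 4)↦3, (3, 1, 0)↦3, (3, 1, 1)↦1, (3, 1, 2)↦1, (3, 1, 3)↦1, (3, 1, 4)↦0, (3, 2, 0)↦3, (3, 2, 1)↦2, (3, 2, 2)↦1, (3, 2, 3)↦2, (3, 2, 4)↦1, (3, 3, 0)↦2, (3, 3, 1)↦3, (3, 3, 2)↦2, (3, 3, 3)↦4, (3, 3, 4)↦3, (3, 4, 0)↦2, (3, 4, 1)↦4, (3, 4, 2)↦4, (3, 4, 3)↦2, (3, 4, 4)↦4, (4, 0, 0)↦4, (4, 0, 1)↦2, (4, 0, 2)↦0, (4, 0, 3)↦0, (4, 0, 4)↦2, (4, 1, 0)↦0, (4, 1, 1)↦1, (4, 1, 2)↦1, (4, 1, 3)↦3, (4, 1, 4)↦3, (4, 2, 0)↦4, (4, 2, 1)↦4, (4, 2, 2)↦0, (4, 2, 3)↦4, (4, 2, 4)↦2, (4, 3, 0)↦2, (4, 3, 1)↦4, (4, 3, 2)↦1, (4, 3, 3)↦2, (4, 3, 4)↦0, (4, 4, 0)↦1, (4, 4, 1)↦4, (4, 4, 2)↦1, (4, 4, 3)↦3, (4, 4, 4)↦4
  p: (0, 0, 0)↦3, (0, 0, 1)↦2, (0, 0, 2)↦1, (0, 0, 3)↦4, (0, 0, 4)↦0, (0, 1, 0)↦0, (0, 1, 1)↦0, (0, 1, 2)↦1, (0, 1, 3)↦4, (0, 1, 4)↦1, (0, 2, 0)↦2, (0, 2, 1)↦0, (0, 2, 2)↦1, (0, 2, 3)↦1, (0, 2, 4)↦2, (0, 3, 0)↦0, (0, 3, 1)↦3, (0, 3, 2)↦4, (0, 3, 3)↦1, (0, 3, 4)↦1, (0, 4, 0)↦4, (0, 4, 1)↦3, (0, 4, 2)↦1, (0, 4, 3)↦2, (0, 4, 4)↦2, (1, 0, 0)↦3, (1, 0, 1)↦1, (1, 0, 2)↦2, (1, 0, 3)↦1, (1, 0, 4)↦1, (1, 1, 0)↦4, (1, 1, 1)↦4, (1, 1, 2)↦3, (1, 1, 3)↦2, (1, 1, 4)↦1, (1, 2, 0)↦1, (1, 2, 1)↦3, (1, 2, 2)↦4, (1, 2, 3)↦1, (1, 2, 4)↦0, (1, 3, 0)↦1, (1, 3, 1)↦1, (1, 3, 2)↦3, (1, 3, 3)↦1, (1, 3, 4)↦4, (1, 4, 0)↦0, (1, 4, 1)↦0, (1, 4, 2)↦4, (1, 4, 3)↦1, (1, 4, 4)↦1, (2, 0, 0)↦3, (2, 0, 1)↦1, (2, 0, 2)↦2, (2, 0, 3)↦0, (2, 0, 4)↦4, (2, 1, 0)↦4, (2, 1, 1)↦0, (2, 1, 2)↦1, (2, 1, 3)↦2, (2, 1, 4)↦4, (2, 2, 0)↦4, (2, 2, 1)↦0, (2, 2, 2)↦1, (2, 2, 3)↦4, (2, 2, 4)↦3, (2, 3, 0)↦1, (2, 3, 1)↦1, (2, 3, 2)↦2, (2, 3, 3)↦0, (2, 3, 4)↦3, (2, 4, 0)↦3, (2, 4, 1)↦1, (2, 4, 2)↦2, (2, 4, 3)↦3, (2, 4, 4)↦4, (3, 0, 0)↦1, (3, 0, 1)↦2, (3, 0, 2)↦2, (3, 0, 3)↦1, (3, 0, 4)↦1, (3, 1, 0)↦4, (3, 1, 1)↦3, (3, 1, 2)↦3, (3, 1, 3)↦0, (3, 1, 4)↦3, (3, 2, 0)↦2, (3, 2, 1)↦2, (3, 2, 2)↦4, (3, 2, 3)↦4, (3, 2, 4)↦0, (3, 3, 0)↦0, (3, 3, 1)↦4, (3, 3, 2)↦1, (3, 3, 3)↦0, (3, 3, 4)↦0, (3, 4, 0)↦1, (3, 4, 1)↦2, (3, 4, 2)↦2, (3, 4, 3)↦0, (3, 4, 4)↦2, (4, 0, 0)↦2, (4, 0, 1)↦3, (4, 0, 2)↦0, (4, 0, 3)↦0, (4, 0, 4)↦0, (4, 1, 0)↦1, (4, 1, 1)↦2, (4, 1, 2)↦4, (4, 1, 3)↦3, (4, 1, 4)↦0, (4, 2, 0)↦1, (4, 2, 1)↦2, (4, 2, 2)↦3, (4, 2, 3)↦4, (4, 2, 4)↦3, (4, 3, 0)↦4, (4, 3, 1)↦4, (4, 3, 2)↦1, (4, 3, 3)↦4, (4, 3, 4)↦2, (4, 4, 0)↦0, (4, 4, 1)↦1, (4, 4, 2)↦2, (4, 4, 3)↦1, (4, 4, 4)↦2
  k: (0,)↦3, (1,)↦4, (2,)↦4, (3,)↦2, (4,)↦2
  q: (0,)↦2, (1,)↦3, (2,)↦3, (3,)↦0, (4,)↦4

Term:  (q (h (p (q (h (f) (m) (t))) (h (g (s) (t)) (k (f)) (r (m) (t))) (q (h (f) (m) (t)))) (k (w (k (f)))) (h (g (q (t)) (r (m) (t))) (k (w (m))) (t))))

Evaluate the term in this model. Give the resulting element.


  f = 1
  m = 3
  t = 2
  (h (f) (m) (t)) = h(1, 3, 2) = 1
  (q (h (f) (m) (t))) = q(1,) = 3
  s = 2
  t = 2
  (g (s) (t)) = g(2, 2) = 0
  f = 1
  (k (f)) = k(1,) = 4
  m = 3
  t = 2
  (r (m) (t)) = r(3, 2) = 1
  (h (g (s) (t)) (k (f)) (r (m) (t))) = h(0, 4, 1) = 4
  f = 1
  m = 3
  t = 2
  (h (f) (m) (t)) = h(1, 3, 2) = 1
  (q (h (f) (m) (t))) = q(1,) = 3
  (p (q (h (f) (m) (t))) (h (g (s) (t)) (k (f)) (r (m) (t))) (q (h (f) (m) (t)))) = p(3, 4, 3) = 0
  f = 1
  (k (f)) = k(1,) = 4
  (w (k (f))) = w(4,) = 1
  (k (w (k (f)))) = k(1,) = 4
  t = 2
  (q (t)) = q(2,) = 3
  m = 3
  t = 2
  (r (m) (t)) = r(3, 2) = 1
  (g (q (t)) (r (m) (t))) = g(3, 1) = 4
  m = 3
  (w (m)) = w(3,) = 2
  (k (w (m))) = k(2,) = 4
  t = 2
  (h (g (q (t)) (r (m) (t))) (k (w (m))) (t)) = h(4, 4, 2) = 1
  (h (p (q (h (f) (m) (t))) (h (g (s) (t)) (k (f)) (r (m) (t))) (q (h (f) (m) (t)))) (k (w (k (f)))) (h (g (q (t)) (r (m) (t))) (k (w (m))) (t))) = h(0, 4, 1) = 4
  (q (h (p (q (h (f) (m) (t))) (h (g (s) (t)) (k (f)) (r (m) (t))) (q (h (f) (m) (t)))) (k (w (k (f)))) (h (g (q (t)) (r (m) (t))) (k (w (m))) (t)))) = q(4,) = 4

value = 4


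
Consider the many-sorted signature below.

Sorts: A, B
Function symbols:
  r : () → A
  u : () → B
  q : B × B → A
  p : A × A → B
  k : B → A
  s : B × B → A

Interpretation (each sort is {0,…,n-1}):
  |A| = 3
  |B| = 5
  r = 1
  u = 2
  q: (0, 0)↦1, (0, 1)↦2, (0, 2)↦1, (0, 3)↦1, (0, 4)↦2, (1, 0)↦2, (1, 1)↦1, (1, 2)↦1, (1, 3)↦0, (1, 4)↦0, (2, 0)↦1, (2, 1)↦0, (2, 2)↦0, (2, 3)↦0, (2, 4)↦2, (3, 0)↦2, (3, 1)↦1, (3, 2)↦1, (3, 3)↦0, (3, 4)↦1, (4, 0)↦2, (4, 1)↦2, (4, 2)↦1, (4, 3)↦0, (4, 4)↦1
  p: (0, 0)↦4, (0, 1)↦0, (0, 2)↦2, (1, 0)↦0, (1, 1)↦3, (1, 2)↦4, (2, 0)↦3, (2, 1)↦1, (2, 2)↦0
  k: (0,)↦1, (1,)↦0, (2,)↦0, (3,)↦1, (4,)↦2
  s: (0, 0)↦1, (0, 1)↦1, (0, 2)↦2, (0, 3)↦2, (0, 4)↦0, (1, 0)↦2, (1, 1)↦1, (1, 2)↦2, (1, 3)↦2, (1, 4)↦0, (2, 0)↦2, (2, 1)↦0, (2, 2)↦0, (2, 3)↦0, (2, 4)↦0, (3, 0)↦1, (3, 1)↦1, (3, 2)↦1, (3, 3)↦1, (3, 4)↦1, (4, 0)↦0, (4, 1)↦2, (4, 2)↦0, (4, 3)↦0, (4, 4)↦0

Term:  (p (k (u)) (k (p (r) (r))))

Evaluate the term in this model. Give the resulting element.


  u = 2
  (k (u)) = k(2,) = 0
  r = 1
  r = 1
  (p (r) (r)) = p(1, 1) = 3
  (k (p (r) (r))) = k(3,) = 1
  (p (k (u)) (k (p (r) (r)))) = p(0, 1) = 0

value = 0


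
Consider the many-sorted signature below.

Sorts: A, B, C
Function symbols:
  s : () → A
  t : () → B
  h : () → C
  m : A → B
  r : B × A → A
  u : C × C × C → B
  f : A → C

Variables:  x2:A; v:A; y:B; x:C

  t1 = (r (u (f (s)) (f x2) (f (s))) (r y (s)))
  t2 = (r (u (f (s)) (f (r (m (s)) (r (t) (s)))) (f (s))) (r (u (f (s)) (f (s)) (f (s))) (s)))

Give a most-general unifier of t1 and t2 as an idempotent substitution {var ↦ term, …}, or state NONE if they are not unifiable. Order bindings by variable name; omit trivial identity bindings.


{x2 ↦ (r (m (s)) (r (t) (s))), y ↦ (u (f (s)) (f (s)) (f (s)))}


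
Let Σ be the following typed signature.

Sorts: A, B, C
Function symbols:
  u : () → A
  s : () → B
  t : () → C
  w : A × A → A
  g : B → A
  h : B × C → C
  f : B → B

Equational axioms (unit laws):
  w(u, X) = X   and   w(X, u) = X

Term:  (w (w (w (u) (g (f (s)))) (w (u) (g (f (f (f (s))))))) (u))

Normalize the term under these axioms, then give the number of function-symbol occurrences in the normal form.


1. (w (w (w (u) (g (f (s)))) (w (u) (g (f (f (f (s))))))) (u))  →  (w (w (u) (g (f (s)))) (w (u) (g (f (f (f (s)))))))
2. (w (w (u) (g (f (s)))) (w (u) (g (f (f (f (s)))))))  →  (w (g (f (s))) (w (u) (g (f (f (f (s)))))))
3. (w (g (f (s))) (w (u) (g (f (f (f (s)))))))  →  (w (g (f (s))) (g (f (f (f (s))))))
normal form: (w (g (f (s))) (g (f (f (f (s))))))

size = 9


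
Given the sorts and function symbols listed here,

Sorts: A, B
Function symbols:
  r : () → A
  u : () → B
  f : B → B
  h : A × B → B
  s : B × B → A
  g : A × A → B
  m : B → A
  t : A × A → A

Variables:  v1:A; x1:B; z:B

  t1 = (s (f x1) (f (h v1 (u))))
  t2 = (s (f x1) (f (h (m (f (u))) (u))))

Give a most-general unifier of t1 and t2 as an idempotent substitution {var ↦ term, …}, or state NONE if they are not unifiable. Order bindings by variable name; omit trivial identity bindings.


{v1 ↦ (m (f (u)))}


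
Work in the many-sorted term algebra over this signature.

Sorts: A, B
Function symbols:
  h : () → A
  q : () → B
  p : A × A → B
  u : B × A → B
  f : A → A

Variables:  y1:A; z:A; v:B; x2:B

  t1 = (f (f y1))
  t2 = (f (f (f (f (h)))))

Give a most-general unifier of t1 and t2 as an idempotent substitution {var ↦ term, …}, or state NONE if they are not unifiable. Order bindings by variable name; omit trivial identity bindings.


{y1 ↦ (f (f (h)))}


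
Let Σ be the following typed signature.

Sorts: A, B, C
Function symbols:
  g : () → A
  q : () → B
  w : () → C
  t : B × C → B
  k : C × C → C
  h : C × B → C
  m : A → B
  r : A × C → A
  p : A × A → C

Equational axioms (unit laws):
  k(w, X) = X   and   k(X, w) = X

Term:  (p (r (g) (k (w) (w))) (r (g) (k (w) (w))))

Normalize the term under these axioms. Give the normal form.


1. (p (r (g) (k (w) (w))) (r (g) (k (w) (w))))  →  (p (r (g) (w)) (r (g) (k (w) (w))))
2. (p (r (g) (w)) (r (g) (k (w) (w))))  →  (p (r (g) (w)) (r (g) (w)))

normal form = (p (r (g) (w)) (r (g) (w)))


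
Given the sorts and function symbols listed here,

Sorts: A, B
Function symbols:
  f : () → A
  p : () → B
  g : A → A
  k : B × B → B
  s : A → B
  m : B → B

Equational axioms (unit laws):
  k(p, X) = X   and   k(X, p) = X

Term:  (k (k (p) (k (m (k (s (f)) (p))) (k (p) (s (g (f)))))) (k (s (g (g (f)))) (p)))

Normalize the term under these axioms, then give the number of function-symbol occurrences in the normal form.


1. (k (k (p) (k (m (k (s (f)) (p))) (k (p) (s (g (f)))))) (k (s (g (g (f)))) (p)))  →  (k (k (m (k (s (f)) (p))) (k (p) (s (g (f))))) (k (s (g (g (f)))) (p)))
2. (k (k (m (k (s (f)) (p))) (k (p) (s (g (f))))) (k (s (g (g (f)))) (p)))  →  (k (k (m (s (f))) (k (p) (s (g (f))))) (k (s (g (g (f)))) (p)))
3. (k (k (m (s (f))) (k (p) (s (g (f))))) (k (s (g (g (f)))) (p)))  →  (k (k (m (s (f))) (s (g (f)))) (k (s (g (g (f)))) (p)))
4. (k (k (m (s (f))) (s (g (f)))) (k (s (g (g (f)))) (p)))  →  (k (k (m (s (f))) (s (g (f)))) (s (g (g (f)))))
normal form: (k (k (m (s (f))) (s (g (f)))) (s (g (g (f)))))

size = 12


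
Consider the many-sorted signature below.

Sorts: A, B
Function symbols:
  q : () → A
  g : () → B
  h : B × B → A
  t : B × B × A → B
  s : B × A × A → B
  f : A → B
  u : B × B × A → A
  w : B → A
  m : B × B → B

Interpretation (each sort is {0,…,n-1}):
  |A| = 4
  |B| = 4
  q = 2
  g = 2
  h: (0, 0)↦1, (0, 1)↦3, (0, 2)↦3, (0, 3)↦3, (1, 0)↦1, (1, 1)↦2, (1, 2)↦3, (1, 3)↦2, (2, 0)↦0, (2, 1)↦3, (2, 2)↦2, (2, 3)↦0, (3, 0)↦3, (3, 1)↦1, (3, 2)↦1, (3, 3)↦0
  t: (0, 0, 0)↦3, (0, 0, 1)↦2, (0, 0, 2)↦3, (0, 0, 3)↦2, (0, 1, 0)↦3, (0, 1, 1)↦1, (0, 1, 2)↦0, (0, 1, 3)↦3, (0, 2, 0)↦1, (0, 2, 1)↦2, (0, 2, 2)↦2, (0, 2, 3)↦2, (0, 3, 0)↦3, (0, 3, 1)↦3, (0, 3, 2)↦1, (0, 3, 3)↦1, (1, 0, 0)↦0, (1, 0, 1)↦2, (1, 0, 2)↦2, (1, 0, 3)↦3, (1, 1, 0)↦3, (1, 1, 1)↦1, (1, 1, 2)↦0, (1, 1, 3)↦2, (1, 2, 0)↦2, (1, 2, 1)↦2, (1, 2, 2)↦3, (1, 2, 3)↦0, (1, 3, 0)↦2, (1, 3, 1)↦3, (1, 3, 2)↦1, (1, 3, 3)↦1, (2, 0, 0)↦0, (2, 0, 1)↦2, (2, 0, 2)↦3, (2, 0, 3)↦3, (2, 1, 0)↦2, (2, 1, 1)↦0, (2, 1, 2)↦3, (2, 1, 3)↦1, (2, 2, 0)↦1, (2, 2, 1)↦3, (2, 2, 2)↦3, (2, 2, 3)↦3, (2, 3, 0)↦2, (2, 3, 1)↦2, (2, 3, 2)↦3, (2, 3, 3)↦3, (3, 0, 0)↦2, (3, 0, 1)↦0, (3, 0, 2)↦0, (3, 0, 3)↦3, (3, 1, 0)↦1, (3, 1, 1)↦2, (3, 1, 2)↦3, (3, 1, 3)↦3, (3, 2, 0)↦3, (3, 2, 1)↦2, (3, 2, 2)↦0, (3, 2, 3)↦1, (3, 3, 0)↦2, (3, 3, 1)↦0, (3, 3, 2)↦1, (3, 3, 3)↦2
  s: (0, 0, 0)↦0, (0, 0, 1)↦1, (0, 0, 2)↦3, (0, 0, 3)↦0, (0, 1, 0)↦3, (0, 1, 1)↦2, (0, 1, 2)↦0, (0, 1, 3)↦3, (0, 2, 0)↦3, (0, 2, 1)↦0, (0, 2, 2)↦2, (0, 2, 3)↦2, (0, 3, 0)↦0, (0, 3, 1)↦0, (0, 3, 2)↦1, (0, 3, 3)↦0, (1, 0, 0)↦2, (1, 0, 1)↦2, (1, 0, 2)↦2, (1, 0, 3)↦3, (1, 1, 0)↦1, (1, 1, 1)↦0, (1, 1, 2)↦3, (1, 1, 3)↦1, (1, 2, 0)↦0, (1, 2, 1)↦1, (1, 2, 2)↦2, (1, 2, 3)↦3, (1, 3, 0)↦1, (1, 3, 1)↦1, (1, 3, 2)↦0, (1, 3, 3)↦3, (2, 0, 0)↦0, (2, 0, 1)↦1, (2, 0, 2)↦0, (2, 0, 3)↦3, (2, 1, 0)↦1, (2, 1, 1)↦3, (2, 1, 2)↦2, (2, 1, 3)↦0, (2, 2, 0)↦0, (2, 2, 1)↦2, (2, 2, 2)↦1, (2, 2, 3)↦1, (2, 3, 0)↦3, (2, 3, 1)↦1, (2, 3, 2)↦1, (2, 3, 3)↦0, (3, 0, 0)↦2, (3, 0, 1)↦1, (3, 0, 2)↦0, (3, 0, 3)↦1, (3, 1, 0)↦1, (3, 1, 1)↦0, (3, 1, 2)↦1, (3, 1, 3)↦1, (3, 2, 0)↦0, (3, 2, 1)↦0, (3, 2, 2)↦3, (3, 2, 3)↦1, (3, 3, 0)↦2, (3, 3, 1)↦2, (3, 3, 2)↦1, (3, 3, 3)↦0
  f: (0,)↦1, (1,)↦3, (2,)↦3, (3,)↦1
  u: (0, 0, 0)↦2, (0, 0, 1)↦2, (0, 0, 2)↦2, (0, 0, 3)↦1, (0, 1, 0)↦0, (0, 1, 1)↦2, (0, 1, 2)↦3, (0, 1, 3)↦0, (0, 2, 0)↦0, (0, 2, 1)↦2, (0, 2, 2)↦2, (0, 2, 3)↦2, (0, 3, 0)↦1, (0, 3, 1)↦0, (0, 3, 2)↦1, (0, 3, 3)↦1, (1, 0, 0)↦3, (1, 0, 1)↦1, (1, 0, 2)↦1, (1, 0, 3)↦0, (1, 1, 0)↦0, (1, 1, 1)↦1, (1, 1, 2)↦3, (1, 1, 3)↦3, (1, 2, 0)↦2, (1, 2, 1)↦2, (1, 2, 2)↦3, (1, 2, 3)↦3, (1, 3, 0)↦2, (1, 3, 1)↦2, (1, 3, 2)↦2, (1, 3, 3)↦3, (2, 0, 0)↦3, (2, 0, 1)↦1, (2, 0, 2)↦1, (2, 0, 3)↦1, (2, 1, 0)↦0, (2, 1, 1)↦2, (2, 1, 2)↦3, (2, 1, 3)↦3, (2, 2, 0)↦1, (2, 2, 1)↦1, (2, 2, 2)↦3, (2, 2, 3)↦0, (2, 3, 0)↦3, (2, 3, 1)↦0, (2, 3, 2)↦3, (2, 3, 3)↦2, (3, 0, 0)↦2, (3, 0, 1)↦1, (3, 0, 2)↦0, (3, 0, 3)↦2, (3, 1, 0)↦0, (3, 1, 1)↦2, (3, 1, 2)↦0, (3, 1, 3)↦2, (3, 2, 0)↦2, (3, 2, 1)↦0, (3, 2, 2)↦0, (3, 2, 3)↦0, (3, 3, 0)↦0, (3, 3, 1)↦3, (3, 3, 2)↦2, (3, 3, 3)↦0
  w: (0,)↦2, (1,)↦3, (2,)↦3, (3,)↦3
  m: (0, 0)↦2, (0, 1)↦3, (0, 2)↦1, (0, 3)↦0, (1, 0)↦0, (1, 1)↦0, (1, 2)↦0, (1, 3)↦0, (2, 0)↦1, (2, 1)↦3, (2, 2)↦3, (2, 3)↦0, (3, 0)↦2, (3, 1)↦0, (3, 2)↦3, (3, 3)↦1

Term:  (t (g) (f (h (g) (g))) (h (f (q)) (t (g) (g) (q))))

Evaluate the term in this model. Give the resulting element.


value = 2

  g = 2
  g = 2
  g = 2
  (h (g) (g)) = h(2, 2) = 2
  (f (h (g) (g))) = f(2,) = 3
  q = 2
  (f (q)) = f(2,) = 3
  g = 2
  g = 2
  q = 2
  (t (g) (g) (q)) = t(2, 2, 2) = 3
  (h (f (q)) (t (g) (g) (q))) = h(3, 3) = 0
  (t (g) (f (h (g) (g))) (h (f (q)) (t (g) (g) (q)))) = t(2, 3, 0) = 2


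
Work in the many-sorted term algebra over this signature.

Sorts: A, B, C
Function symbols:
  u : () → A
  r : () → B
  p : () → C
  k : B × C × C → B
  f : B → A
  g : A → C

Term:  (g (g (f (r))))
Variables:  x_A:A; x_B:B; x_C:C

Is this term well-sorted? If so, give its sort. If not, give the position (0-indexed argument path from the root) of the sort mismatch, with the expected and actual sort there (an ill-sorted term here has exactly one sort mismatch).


ill-sorted at position [0]: expected A, got C

      (r) : B
    (f (r)) : A
  (g (f (r))) : C
(g (g (f (r)))) : ✗ arg 0 at [0] has sort C, expected A


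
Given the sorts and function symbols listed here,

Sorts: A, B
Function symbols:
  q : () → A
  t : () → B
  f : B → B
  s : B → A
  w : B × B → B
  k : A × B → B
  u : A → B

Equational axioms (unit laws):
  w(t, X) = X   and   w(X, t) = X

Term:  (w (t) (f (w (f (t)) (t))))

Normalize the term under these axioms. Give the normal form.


normal form = (f (f (t)))

1. (w (t) (f (w (f (t)) (t))))  →  (f (w (f (t)) (t)))
2. (f (w (f (t)) (t)))  →  (f (f (t)))


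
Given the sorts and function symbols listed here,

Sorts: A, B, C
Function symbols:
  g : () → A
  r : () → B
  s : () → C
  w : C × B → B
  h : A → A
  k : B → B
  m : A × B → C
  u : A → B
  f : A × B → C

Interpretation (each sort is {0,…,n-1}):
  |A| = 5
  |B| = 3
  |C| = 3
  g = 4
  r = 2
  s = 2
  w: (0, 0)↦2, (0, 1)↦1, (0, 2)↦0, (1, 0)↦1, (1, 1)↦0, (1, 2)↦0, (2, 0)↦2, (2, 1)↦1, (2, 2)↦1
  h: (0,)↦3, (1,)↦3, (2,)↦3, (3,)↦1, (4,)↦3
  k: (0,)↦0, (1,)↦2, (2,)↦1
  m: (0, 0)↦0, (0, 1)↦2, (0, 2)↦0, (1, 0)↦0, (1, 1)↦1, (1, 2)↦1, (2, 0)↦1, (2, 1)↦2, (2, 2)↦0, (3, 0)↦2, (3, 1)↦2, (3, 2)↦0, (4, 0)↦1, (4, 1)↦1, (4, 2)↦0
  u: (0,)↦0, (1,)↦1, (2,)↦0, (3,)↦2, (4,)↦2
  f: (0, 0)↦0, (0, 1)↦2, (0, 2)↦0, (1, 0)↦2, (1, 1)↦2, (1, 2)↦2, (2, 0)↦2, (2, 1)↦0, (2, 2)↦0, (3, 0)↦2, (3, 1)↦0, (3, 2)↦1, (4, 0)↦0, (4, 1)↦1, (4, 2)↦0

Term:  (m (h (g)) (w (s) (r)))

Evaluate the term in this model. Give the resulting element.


  g = 4
  (h (g)) = h(4,) = 3
  s = 2
  r = 2
  (w (s) (r)) = w(2, 2) = 1
  (m (h (g)) (w (s) (r))) = m(3, 1) = 2

value = 2


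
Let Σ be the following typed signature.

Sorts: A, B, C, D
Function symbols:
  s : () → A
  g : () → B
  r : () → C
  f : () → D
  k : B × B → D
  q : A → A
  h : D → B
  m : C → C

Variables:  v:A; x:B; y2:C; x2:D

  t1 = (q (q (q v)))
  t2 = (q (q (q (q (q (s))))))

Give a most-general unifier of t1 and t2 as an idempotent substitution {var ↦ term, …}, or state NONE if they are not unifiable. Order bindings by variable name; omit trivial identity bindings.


{v ↦ (q (q (s)))}


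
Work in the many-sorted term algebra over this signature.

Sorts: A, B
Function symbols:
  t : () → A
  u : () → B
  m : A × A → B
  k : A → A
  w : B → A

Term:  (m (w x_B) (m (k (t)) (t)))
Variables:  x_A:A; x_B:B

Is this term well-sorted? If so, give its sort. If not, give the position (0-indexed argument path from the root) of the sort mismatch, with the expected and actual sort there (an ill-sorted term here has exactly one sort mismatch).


ill-sorted at position [1]: expected A, got B

    x_B : B
  (w x_B) : A
      (t) : A
    (k (t)) : A
    (t) : A
  (m (k (t)) (t)) : B
(m (w x_B) (m (k (t)) (t))) : ✗ arg 1 at [1] has sort B, expected A


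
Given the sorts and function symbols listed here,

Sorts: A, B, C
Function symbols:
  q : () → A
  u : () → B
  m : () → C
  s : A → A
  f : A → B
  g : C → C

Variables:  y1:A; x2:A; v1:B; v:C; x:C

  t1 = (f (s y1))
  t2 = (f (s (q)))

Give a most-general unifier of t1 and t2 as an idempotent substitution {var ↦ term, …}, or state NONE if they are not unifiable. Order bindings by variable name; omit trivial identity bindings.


{y1 ↦ (q)}


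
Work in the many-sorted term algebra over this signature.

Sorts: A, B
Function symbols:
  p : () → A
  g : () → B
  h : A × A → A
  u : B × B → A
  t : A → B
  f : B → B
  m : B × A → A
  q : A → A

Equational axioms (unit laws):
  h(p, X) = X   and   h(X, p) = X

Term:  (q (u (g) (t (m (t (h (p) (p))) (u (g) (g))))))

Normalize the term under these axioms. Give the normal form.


1. (q (u (g) (t (m (t (h (p) (p))) (u (g) (g))))))  →  (q (u (g) (t (m (t (p)) (u (g) (g))))))

normal form = (q (u (g) (t (m (t (p)) (u (g) (g))))))


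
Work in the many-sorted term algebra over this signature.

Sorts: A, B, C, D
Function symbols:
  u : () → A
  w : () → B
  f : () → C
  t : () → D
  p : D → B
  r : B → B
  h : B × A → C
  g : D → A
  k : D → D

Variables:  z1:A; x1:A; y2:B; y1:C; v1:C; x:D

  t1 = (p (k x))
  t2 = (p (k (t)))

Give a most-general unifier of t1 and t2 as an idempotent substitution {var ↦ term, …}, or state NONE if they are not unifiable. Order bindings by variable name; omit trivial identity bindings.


{x ↦ (t)}


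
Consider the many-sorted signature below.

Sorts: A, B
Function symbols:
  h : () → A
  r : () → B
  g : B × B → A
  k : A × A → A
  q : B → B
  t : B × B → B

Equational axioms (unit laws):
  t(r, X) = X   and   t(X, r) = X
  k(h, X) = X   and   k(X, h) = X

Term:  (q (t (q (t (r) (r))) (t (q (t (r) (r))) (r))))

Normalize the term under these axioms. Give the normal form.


normal form = (q (t (q (r)) (q (r))))

1. (q (t (q (t (r) (r))) (t (q (t (r) (r))) (r))))  →  (q (t (q (r)) (t (q (t (r) (r))) (r))))
2. (q (t (q (r)) (t (q (t (r) (r))) (r))))  →  (q (t (q (r)) (q (t (r) (r)))))
3. (q (t (q (r)) (q (t (r) (r)))))  →  (q (t (q (r)) (q (r))))


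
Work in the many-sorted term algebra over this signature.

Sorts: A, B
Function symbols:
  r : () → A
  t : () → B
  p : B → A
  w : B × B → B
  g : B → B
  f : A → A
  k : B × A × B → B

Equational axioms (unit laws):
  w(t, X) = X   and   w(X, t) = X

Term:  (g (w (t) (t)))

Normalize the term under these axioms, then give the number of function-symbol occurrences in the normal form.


1. (g (w (t) (t)))  →  (g (t))
normal form: (g (t))

size = 2


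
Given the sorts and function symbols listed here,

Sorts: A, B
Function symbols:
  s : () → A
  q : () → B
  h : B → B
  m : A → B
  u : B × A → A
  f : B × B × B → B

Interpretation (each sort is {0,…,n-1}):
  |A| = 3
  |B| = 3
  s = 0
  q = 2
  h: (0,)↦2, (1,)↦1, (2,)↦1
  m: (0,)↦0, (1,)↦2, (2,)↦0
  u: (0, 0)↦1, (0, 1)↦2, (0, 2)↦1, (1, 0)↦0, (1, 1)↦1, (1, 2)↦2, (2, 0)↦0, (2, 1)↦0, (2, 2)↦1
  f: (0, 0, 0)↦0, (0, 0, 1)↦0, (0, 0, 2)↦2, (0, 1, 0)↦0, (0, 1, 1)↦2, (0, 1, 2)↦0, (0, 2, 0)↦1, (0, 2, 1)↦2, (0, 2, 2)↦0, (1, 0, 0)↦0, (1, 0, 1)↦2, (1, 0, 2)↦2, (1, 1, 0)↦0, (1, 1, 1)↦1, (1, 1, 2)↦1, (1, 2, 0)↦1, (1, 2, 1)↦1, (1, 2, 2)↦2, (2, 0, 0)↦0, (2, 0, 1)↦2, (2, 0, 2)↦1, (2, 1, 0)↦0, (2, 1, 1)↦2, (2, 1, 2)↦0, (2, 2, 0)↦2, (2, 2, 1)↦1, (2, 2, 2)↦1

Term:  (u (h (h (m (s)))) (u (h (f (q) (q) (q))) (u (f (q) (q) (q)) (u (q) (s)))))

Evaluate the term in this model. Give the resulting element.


  s = 0
  (m (s)) = m(0,) = 0
  (h (m (s))) = h(0,) = 2
  (h (h (m (s)))) = h(2,) = 1
  q = 2
  q = 2
  q = 2
  (f (q) (q) (q)) = f(2, 2, 2) = 1
  (h (f (q) (q) (q))) = h(1,) = 1
  q = 2
  q = 2
  q = 2
  (f (q) (q) (q)) = f(2, 2, 2) = 1
  q = 2
  s = 0
  (u (q) (s)) = u(2, 0) = 0
  (u (f (q) (q) (q)) (u (q) (s))) = u(1, 0) = 0
  (u (h (f (q) (q) (q))) (u (f (q) (q) (q)) (u (q) (s)))) = u(1, 0) = 0
  (u (h (h (m (s)))) (u (h (f (q) (q) (q))) (u (f (q) (q) (q)) (u (q) (s))))) = u(1, 0) = 0

value = 0


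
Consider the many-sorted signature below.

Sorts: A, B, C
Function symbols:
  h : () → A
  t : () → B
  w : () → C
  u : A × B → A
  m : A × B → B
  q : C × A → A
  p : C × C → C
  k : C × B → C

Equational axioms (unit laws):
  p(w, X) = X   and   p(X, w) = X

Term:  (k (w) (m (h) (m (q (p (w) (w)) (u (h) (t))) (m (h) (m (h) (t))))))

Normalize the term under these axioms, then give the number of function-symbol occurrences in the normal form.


1. (k (w) (m (h) (m (q (p (w) (w)) (u (h) (t))) (m (h) (m (h) (t))))))  →  (k (w) (m (h) (m (q (w) (u (h) (t))) (m (h) (m (h) (t))))))
normal form: (k (w) (m (h) (m (q (w) (u (h) (t))) (m (h) (m (h) (t))))))

size = 15


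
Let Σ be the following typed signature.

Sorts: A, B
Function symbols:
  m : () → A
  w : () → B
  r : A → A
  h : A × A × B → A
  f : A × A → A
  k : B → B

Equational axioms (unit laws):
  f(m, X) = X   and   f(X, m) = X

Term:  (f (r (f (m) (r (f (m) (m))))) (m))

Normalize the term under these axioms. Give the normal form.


normal form = (r (r (m)))

1. (f (r (f (m) (r (f (m) (m))))) (m))  →  (r (f (m) (r (f (m) (m)))))
2. (r (f (m) (r (f (m) (m)))))  →  (r (r (f (m) (m))))
3. (r (r (f (m) (m))))  →  (r (r (m)))


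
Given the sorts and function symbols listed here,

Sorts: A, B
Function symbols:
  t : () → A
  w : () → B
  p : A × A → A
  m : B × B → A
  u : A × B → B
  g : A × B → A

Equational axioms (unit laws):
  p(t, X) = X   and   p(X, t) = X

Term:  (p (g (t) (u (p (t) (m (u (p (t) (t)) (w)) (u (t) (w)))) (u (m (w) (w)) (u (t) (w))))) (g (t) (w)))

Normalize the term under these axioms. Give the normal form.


normal form = (p (g (t) (u (m (u (t) (w)) (u (t) (w))) (u (m (w) (w)) (u (t) (w))))) (g (t) (w)))

1. (p (g (t) (u (p (t) (m (u (p (t) (t)) (w)) (u (t) (w)))) (u (m (w) (w)) (u (t) (w))))) (g (t) (w)))  →  (p (g (t) (u (m (u (p (t) (t)) (w)) (u (t) (w))) (u (m (w) (w)) (u (t) (w))))) (g (t) (w)))
2. (p (g (t) (u (m (u (p (t) (t)) (w)) (u (t) (w))) (u (m (w) (w)) (u (t) (w))))) (g (t) (w)))  →  (p (g (t) (u (m (u (t) (w)) (u (t) (w))) (u (m (w) (w)) (u (t) (w))))) (g (t) (w)))


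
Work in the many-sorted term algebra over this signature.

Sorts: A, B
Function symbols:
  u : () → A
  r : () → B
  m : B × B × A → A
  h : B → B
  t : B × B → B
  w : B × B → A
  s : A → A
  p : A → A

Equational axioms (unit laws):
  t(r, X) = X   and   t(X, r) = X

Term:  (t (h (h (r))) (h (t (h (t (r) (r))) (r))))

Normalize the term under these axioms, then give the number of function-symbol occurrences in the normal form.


size = 7

1. (t (h (h (r))) (h (t (h (t (r) (r))) (r))))  →  (t (h (h (r))) (h (h (t (r) (r)))))
2. (t (h (h (r))) (h (h (t (r) (r)))))  →  (t (h (h (r))) (h (h (r))))
normal form: (t (h (h (r))) (h (h (r))))


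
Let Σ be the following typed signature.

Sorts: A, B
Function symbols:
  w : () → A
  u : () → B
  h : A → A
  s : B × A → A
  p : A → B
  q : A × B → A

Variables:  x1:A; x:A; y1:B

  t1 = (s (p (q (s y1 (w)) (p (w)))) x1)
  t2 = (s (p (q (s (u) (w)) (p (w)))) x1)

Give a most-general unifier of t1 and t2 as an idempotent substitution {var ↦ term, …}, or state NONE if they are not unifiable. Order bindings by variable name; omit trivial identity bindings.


{y1 ↦ (u)}


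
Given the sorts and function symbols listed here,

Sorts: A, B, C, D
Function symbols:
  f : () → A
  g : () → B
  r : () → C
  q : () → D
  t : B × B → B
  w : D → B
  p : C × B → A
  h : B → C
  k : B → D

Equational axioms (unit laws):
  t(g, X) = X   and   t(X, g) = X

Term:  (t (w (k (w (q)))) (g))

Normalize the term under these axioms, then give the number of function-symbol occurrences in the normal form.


size = 4

1. (t (w (k (w (q)))) (g))  →  (w (k (w (q))))
normal form: (w (k (w (q))))


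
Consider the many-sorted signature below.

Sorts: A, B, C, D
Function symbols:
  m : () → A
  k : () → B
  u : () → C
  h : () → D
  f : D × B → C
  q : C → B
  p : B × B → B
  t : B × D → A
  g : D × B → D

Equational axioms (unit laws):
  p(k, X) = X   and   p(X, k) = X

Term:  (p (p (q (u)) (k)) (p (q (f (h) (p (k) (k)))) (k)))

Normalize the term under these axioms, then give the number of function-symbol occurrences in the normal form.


1. (p (p (q (u)) (k)) (p (q (f (h) (p (k) (k)))) (k)))  →  (p (q (u)) (p (q (f (h) (p (k) (k)))) (k)))
2. (p (q (u)) (p (q (f (h) (p (k) (k)))) (k)))  →  (p (q (u)) (q (f (h) (p (k) (k)))))
3. (p (q (u)) (q (f (h) (p (k) (k)))))  →  (p (q (u)) (q (f (h) (k))))
normal form: (p (q (u)) (q (f (h) (k))))

size = 7


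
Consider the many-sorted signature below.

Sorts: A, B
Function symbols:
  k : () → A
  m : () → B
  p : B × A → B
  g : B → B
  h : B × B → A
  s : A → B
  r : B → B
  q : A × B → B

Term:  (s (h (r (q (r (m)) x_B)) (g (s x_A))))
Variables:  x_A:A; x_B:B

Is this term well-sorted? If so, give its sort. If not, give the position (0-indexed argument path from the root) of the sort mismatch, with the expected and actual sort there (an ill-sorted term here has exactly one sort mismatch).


          (m) : B
        (r (m)) : B
        x_B : B
      (q (r (m)) x_B) : ✗ arg 0 at [0, 0, 0, 0] has sort B, expected A
        x_A : A
      (s x_A) : B
    (g (s x_A)) : B

ill-sorted at position [0, 0, 0, 0]: expected A, got B


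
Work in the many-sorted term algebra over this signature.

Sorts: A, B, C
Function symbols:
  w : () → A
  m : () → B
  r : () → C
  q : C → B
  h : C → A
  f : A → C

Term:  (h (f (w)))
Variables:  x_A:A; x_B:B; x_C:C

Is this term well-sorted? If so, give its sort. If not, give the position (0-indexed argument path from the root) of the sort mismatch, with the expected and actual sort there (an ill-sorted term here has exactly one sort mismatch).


    (w) : A
  (f (w)) : C
(h (f (w))) : A

well-sorted; sort = A


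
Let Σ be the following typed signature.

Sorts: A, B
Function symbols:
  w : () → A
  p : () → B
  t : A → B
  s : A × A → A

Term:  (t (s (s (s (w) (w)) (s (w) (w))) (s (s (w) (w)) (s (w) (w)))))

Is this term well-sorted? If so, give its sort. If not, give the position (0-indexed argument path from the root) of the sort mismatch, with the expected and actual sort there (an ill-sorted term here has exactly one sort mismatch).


        (w) : A
        (w) : A
      (s (w) (w)) : A
        (w) : A
        (w) : A
      (s (w) (w)) : A
    (s (s (w) (w)) (s (w) (w))) : A
        (w) : A
        (w) : A
      (s (w) (w)) : A
        (w) : A
        (w) : A
      (s (w) (w)) : A
    (s (s (w) (w)) (s (w) (w))) : A
  (s (s (s (w) (w)) (s (w) (w))) (s (s (w) (w)) (s (w) (w)))) : A
(t (s (s (s (w) (w)) (s (w) (w))) (s (s (w) (w)) (s (w) (w))))) : B

well-sorted; sort = B


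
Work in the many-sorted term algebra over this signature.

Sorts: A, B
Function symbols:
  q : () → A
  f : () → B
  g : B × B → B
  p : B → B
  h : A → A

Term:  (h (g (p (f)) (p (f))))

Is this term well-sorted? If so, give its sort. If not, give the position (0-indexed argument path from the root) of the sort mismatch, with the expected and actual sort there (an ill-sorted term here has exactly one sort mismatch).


ill-sorted at position [0]: expected A, got B

      (f) : B
    (p (f)) : B
      (f) : B
    (p (f)) : B
  (g (p (f)) (p (f))) : B
(h (g (p (f)) (p (f)))) : ✗ arg 0 at [0] has sort B, expected A


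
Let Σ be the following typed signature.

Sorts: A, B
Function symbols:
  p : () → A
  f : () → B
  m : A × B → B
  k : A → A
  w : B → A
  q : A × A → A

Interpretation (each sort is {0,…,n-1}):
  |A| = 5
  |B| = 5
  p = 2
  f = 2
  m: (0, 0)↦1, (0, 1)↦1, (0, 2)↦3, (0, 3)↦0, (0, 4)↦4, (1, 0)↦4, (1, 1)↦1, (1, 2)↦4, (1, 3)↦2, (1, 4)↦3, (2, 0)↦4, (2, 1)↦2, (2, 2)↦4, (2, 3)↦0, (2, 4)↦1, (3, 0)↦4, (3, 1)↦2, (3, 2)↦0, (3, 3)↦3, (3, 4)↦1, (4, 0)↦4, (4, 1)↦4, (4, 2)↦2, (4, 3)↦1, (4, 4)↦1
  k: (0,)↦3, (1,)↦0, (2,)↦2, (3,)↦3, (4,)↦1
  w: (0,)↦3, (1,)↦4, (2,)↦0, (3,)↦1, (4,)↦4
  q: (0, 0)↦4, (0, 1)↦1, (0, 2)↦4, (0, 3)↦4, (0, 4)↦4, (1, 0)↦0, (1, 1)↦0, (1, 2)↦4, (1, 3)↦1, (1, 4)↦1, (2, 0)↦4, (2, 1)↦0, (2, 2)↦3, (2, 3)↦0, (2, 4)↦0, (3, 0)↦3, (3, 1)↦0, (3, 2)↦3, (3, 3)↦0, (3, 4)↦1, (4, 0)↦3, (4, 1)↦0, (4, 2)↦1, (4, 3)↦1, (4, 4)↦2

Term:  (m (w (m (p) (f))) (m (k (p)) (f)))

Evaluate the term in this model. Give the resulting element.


  p = 2
  f = 2
  (m (p) (f)) = m(2, 2) = 4
  (w (m (p) (f))) = w(4,) = 4
  p = 2
  (k (p)) = k(2,) = 2
  f = 2
  (m (k (p)) (f)) = m(2, 2) = 4
  (m (w (m (p) (f))) (m (k (p)) (f))) = m(4, 4) = 1

value = 1


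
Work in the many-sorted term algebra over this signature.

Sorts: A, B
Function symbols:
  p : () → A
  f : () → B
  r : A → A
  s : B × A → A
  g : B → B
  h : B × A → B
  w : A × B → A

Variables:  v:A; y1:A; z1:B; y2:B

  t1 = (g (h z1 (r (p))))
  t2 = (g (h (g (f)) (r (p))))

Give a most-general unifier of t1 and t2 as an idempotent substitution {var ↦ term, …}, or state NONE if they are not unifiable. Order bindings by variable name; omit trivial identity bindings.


{z1 ↦ (g (f))}


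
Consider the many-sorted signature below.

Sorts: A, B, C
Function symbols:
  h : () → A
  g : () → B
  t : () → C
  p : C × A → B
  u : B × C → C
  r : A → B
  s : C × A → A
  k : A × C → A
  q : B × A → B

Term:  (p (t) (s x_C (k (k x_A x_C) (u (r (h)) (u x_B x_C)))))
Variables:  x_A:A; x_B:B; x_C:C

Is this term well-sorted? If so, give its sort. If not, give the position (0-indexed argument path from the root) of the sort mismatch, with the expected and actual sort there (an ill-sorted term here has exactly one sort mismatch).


  (t) : C
    x_C : C
        x_A : A
        x_C : C
      (k x_A x_C) : A
          (h) : A
        (r (h)) : B
          x_B : B
          x_C : C
        (u x_B x_C) : C
      (u (r (h)) (u x_B x_C)) : C
    (k (k x_A x_C) (u (r (h)) (u x_B x_C))) : A
  (s x_C (k (k x_A x_C) (u (r (h)) (u x_B x_C)))) : A
(p (t) (s x_C (k (k x_A x_C) (u (r (h)) (u x_B x_C))))) : B

well-sorted; sort = B


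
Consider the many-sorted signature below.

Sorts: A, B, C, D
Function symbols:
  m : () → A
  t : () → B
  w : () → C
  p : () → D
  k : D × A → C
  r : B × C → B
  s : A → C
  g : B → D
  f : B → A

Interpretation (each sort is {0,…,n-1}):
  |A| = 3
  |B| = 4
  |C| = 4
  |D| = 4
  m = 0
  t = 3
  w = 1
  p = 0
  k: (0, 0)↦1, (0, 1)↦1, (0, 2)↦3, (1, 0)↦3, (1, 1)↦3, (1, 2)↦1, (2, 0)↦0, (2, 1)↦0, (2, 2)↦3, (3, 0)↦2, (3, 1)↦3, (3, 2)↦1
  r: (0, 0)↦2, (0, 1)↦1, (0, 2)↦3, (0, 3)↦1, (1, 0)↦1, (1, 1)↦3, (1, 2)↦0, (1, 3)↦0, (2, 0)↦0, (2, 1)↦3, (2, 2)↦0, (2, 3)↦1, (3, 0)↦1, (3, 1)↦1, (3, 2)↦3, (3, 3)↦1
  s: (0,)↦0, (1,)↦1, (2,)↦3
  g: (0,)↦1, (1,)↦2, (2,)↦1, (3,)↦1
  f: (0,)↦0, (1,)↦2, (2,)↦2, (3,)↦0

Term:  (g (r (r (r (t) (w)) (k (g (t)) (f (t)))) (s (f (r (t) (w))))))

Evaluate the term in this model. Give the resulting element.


value = 2

  t = 3
  w = 1
  (r (t) (w)) = r(3, 1) = 1
  t = 3
  (g (t)) = g(3,) = 1
  t = 3
  (f (t)) = f(3,) = 0
  (k (g (t)) (f (t))) = k(1, 0) = 3
  (r (r (t) (w)) (k (g (t)) (f (t)))) = r(1, 3) = 0
  t = 3
  w = 1
  (r (t) (w)) = r(3, 1) = 1
  (f (r (t) (w))) = f(1,) = 2
  (s (f (r (t) (w)))) = s(2,) = 3
  (r (r (r (t) (w)) (k (g (t)) (f (t)))) (s (f (r (t) (w))))) = r(0, 3) = 1
  (g (r (r (r (t) (w)) (k (g (t)) (f (t)))) (s (f (r (t) (w)))))) = g(1,) = 2


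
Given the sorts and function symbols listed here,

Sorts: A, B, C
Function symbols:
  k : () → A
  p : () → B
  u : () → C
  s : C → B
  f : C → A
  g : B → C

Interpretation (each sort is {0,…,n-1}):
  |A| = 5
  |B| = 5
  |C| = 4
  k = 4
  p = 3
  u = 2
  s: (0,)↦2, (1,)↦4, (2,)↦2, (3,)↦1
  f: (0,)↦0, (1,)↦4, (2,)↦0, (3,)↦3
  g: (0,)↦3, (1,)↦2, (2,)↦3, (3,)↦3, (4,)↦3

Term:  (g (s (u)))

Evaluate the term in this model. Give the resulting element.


value = 3

  u = 2
  (s (u)) = s(2,) = 2
  (g (s (u))) = g(2,) = 3


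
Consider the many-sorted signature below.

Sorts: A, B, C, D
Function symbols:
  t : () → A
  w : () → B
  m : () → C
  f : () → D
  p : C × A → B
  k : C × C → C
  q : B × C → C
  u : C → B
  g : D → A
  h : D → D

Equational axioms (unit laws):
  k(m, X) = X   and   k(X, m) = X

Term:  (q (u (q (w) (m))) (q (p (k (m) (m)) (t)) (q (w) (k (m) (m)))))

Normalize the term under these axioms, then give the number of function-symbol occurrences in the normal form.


1. (q (u (q (w) (m))) (q (p (k (m) (m)) (t)) (q (w) (k (m) (m)))))  →  (q (u (q (w) (m))) (q (p (m) (t)) (q (w) (k (m) (m)))))
2. (q (u (q (w) (m))) (q (p (m) (t)) (q (w) (k (m) (m)))))  →  (q (u (q (w) (m))) (q (p (m) (t)) (q (w) (m))))
normal form: (q (u (q (w) (m))) (q (p (m) (t)) (q (w) (m))))

size = 12


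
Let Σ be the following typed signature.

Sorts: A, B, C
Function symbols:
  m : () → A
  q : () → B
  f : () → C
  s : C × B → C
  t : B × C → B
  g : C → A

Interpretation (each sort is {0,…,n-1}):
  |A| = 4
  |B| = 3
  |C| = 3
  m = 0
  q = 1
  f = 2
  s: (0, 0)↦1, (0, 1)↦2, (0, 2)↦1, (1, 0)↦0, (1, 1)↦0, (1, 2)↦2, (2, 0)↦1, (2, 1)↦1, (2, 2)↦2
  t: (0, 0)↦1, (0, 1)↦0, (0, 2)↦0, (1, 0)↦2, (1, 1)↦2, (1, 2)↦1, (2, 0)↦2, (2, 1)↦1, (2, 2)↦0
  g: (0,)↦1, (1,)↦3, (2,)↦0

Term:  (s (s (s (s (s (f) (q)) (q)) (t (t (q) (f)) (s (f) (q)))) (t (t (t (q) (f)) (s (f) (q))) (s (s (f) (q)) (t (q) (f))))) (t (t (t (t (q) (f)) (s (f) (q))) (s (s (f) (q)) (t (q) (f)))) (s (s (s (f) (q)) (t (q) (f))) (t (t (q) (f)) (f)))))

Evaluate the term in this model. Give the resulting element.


value = 1

  f = 2
  q = 1
  (s (f) (q)) = s(2, 1) = 1
  q = 1
  (s (s (f) (q)) (q)) = s(1, 1) = 0
  q = 1
  f = 2
  (t (q) (f)) = t(1, 2) = 1
  f = 2
  q = 1
  (s (f) (q)) = s(2, 1) = 1
  (t (t (q) (f)) (s (f) (q))) = t(1, 1) = 2
  (s (s (s (f) (q)) (q)) (t (t (q) (f)) (s (f) (q)))) = s(0, 2) = 1
  q = 1
  f = 2
  (t (q) (f)) = t(1, 2) = 1
  f = 2
  q = 1
  (s (f) (q)) = s(2, 1) = 1
  (t (t (q) (f)) (s (f) (q))) = t(1, 1) = 2
  f = 2
  q = 1
  (s (f) (q)) = s(2, 1) = 1
  q = 1
  f = 2
  (t (q) (f)) = t(1, 2) = 1
  (s (s (f) (q)) (t (q) (f))) = s(1, 1) = 0
  (t (t (t (q) (f)) (s (f) (q))) (s (s (f) (q)) (t (q) (f)))) = t(2, 0) = 2
  (s (s (s (s (f) (q)) (q)) (t (t (q) (f)) (s (f) (q)))) (t (t (t (q) (f)) (s (f) (q))) (s (s (f) (q)) (t (q) (f))))) = s(1, 2) = 2
  q = 1
  f = 2
  (t (q) (f)) = t(1, 2) = 1
  f = 2
  q = 1
  (s (f) (q)) = s(2, 1) = 1
  (t (t (q) (f)) (s (f) (q))) = t(1, 1) = 2
  f = 2
  q = 1
  (s (f) (q)) = s(2, 1) = 1
  q = 1
  f = 2
  (t (q) (f)) = t(1, 2) = 1
  (s (s (f) (q)) (t (q) (f))) = s(1, 1) = 0
  (t (t (t (q) (f)) (s (f) (q))) (s (s (f) (q)) (t (q) (f)))) = t(2, 0) = 2
  f = 2
  q = 1
  (s (f) (q)) = s(2, 1) = 1
  q = 1
  f = 2
  (t (q) (f)) = t(1, 2) = 1
  (s (s (f) (q)) (t (q) (f))) = s(1, 1) = 0
  q = 1
  f = 2
  (t (q) (f)) = t(1, 2) = 1
  f = 2
  (t (t (q) (f)) (f)) = t(1, 2) = 1
  (s (s (s (f) (q)) (t (q) (f))) (t (t (q) (f)) (f))) = s(0, 1) = 2
  (t (t (t (t (q) (f)) (s (f) (q))) (s (s (f) (q)) (t (q) (f)))) (s (s (s (f) (q)) (t (q) (f))) (t (t (q) (f)) (f)))) = t(2, 2) = 0
  (s (s (s (s (s (f) (q)) (q)) (t (t (q) (f)) (s (f) (q)))) (t (t (t (q) (f)) (s (f) (q))) (s (s (f) (q)) (t (q) (f))))) (t (t (t (t (q) (f)) (s (f) (q))) (s (s (f) (q)) (t (q) (f)))) (s (s (s (f) (q)) (t (q) (f))) (t (t (q) (f)) (f))))) = s(2, 0) = 1
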